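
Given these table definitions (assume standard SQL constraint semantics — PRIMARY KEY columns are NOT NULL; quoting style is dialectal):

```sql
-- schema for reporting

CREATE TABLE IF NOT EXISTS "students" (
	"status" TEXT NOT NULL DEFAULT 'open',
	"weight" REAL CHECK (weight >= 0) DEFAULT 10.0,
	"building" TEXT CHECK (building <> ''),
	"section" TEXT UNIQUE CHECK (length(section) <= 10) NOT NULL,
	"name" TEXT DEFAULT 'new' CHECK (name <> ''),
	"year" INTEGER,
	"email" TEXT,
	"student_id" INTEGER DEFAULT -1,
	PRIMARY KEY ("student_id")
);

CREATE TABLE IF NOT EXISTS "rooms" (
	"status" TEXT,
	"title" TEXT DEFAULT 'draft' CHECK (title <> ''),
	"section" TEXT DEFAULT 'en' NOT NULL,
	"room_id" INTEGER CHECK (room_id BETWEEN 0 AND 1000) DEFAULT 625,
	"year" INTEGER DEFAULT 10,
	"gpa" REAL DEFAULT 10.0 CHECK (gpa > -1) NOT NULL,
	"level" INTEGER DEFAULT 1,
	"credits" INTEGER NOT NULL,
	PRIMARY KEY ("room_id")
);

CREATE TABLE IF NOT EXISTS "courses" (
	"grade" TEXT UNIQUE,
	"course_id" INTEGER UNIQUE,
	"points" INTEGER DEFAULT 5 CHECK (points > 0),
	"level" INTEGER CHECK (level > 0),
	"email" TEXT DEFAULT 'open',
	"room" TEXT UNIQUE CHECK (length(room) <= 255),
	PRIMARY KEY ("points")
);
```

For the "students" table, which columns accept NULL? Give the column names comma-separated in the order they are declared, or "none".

- status: declared NOT NULL → not nullable.
- weight: CHECK does not forbid NULL (a CHECK constraint passes when its expression is NULL) → nullable.
- building: CHECK does not forbid NULL (a CHECK constraint passes when its expression is NULL) → nullable.
- section: declared NOT NULL → not nullable.
- name: CHECK does not forbid NULL (a CHECK constraint passes when its expression is NULL) → nullable.
- year: no NOT NULL constraint applies → nullable.
- email: no NOT NULL constraint applies → nullable.
- student_id: part of the PRIMARY KEY, which implies NOT NULL → not nullable.

weight, building, name, year, email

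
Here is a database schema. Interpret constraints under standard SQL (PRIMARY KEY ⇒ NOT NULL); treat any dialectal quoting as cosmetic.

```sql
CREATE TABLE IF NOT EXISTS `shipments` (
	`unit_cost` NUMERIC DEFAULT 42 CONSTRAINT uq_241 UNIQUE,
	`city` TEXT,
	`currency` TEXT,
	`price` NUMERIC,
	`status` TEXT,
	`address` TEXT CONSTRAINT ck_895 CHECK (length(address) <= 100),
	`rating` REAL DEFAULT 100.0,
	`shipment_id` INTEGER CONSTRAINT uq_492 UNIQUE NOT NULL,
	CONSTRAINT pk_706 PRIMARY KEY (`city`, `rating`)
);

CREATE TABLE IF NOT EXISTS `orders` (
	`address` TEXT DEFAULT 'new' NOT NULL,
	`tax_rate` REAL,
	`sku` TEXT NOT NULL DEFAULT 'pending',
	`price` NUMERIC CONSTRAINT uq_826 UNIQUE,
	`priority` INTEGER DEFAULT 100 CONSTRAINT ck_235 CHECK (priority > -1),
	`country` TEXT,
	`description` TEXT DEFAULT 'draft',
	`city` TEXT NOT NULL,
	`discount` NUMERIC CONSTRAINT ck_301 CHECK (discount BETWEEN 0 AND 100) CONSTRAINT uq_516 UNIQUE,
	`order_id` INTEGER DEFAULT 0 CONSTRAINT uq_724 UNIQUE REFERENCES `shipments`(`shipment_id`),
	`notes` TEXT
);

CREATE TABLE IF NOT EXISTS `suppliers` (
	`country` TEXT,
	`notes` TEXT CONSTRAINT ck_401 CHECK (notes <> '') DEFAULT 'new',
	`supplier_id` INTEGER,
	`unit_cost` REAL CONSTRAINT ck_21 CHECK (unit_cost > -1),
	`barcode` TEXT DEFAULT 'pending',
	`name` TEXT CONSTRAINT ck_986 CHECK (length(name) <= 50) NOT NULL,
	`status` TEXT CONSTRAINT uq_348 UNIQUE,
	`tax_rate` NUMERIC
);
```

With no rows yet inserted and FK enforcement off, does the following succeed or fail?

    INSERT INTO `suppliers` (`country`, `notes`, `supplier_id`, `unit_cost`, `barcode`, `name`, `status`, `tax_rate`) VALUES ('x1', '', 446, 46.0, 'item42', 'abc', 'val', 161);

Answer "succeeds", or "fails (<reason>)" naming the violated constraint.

fails (CHECK on notes)

The value '' for notes violates CHECK (notes <> '').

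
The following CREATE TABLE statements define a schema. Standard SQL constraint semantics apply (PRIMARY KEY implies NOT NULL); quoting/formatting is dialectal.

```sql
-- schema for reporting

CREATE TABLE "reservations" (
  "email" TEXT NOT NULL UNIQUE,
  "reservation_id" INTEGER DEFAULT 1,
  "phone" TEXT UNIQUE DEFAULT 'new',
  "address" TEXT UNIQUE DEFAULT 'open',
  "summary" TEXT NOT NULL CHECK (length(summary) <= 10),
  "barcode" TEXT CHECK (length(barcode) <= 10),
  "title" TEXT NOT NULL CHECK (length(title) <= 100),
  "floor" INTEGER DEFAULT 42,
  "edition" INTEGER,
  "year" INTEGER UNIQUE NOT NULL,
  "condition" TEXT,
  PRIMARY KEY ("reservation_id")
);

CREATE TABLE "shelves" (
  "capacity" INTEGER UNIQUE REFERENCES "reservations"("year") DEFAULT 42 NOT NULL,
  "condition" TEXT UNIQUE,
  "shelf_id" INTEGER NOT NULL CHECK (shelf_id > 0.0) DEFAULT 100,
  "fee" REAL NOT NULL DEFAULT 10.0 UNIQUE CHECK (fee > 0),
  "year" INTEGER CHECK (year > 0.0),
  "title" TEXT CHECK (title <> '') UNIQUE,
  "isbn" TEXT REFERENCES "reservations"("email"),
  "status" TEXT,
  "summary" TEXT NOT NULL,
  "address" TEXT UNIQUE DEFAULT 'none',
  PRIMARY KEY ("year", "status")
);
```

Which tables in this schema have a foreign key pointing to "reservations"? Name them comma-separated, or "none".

- shelves.capacity references reservations(year).
- shelves.isbn references reservations(email).

shelves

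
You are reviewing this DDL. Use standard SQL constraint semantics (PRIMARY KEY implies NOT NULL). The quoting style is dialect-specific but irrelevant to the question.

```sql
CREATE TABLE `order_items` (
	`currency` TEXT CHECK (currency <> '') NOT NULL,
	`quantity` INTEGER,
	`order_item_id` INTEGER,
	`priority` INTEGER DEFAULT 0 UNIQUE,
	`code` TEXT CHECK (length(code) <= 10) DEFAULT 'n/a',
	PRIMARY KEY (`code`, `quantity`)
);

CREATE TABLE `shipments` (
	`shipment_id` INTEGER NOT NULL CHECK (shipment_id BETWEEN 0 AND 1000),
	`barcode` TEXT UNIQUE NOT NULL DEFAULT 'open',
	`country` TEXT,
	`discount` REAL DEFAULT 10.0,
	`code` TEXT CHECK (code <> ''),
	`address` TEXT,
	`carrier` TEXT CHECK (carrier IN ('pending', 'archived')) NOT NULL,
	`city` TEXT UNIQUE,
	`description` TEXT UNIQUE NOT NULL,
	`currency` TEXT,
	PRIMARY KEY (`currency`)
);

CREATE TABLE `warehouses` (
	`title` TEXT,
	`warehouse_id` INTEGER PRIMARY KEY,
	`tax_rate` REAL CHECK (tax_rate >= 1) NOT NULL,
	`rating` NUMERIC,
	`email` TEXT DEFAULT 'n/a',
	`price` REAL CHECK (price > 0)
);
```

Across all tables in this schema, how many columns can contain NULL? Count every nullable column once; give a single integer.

order_items: 2 nullable (order_item_id, priority — PK (code, quantity) and explicit NOT NULL columns excluded).
shipments: 5 nullable (country, discount, code, address, city — PK (currency) and explicit NOT NULL columns excluded).
warehouses: 4 nullable (title, rating, email, price — PK (warehouse_id) and explicit NOT NULL columns excluded).
Total: 2 + 5 + 4 = 11.

11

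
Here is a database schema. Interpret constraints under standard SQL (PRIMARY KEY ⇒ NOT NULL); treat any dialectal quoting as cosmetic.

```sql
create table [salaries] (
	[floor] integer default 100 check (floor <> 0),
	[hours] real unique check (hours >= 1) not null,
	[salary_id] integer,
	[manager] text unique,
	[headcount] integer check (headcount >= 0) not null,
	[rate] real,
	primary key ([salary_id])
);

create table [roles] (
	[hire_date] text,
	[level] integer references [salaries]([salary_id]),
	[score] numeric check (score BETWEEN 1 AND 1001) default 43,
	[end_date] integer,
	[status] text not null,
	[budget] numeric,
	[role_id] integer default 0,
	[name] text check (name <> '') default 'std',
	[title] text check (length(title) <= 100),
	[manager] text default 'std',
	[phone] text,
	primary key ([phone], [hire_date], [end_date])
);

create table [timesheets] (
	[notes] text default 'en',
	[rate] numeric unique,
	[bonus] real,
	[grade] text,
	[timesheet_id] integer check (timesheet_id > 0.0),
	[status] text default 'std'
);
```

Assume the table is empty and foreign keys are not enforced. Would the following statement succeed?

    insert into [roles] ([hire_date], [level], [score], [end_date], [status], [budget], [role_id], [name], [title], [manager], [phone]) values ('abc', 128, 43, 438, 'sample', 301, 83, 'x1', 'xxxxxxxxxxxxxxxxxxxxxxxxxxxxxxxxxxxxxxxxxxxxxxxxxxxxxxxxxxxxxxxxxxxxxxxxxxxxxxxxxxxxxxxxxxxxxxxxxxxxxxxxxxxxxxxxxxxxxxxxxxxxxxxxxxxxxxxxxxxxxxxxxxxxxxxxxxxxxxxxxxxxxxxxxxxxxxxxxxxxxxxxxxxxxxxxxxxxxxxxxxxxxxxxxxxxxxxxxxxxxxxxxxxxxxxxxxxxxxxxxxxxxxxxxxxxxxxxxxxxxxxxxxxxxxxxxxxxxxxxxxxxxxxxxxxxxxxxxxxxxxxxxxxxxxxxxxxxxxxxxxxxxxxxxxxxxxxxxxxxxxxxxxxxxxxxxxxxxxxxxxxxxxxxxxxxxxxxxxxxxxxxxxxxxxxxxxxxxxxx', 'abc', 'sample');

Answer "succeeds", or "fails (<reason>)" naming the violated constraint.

The value 'xxxxxxxxxxxxxxxxxxxxxxxxxxxxxxxxxxxxxxxxxxxxxxxxxxxxxxxxxxxxxxxxxxxxxxxxxxxxxxxxxxxxxxxxxxxxxxxxxxxxxxxxxxxxxxxxxxxxxxxxxxxxxxxxxxxxxxxxxxxxxxxxxxxxxxxxxxxxxxxxxxxxxxxxxxxxxxxxxxxxxxxxxxxxxxxxxxxxxxxxxxxxxxxxxxxxxxxxxxxxxxxxxxxxxxxxxxxxxxxxxxxxxxxxxxxxxxxxxxxxxxxxxxxxxxxxxxxxxxxxxxxxxxxxxxxxxxxxxxxxxxxxxxxxxxxxxxxxxxxxxxxxxxxxxxxxxxxxxxxxxxxxxxxxxxxxxxxxxxxxxxxxxxxxxxxxxxxxxxxxxxxxxxxxxxxxxxxxxxxx' for title violates CHECK (length(title) <= 100).

fails (CHECK on title)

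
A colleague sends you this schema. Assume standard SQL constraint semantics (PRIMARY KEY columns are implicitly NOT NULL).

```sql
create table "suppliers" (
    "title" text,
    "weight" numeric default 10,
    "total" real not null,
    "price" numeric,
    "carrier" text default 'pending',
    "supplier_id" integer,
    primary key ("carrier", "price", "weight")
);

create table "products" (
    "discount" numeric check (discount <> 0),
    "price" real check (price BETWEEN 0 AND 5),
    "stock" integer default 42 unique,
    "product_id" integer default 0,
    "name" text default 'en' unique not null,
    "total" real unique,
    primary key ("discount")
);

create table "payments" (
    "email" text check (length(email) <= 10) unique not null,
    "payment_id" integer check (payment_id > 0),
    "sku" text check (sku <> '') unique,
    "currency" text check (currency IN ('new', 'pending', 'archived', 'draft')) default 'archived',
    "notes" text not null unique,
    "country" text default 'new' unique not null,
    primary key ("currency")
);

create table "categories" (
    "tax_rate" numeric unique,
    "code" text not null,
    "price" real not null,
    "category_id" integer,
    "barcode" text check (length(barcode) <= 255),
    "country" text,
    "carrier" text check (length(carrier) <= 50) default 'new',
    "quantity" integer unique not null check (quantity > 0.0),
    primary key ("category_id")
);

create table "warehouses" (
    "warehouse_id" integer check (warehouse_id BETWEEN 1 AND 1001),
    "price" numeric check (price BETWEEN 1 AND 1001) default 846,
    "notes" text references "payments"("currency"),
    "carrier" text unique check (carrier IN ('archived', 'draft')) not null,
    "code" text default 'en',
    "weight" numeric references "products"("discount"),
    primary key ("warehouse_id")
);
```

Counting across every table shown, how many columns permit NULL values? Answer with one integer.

16

suppliers: 2 nullable (title, supplier_id — PK (carrier, price, weight) and explicit NOT NULL columns excluded).
products: 4 nullable (price, stock, product_id, total — PK (discount) and explicit NOT NULL columns excluded).
payments: 2 nullable (payment_id, sku — PK (currency) and explicit NOT NULL columns excluded).
categories: 4 nullable (tax_rate, barcode, country, carrier — PK (category_id) and explicit NOT NULL columns excluded).
warehouses: 4 nullable (price, notes, code, weight — PK (warehouse_id) and explicit NOT NULL columns excluded).
Total: 2 + 4 + 2 + 4 + 4 = 16.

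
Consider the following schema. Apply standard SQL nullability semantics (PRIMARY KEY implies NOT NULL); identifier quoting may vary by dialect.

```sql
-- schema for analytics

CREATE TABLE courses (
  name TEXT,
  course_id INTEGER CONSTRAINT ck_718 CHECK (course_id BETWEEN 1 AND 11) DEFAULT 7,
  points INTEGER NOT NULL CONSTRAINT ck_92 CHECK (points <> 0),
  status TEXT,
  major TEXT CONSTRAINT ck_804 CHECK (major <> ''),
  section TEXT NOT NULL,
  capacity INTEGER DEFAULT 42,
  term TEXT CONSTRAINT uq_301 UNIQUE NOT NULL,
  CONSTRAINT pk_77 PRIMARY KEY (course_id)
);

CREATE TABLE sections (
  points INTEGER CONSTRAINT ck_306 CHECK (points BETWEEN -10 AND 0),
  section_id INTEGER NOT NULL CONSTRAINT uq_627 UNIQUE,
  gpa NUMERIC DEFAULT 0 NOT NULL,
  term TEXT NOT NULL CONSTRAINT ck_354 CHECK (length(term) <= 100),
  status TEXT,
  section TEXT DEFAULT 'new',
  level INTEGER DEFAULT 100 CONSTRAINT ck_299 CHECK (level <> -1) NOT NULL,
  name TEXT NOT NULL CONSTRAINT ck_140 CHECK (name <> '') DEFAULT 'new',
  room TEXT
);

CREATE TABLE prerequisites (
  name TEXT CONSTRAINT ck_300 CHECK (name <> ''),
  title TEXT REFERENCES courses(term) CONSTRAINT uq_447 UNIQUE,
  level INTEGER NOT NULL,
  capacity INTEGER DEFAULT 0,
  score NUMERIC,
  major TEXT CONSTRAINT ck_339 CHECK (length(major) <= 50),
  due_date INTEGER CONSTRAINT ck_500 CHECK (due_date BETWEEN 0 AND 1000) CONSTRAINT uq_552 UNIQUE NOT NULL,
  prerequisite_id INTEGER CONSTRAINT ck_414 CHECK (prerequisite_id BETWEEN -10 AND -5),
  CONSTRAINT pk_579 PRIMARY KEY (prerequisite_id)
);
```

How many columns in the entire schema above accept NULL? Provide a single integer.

courses: 4 nullable (name, status, major, capacity — PK (course_id) and explicit NOT NULL columns excluded).
sections: 4 nullable (points, status, section, room — PK none and explicit NOT NULL columns excluded).
prerequisites: 5 nullable (name, title, capacity, score, major — PK (prerequisite_id) and explicit NOT NULL columns excluded).
Total: 4 + 4 + 5 = 13.

13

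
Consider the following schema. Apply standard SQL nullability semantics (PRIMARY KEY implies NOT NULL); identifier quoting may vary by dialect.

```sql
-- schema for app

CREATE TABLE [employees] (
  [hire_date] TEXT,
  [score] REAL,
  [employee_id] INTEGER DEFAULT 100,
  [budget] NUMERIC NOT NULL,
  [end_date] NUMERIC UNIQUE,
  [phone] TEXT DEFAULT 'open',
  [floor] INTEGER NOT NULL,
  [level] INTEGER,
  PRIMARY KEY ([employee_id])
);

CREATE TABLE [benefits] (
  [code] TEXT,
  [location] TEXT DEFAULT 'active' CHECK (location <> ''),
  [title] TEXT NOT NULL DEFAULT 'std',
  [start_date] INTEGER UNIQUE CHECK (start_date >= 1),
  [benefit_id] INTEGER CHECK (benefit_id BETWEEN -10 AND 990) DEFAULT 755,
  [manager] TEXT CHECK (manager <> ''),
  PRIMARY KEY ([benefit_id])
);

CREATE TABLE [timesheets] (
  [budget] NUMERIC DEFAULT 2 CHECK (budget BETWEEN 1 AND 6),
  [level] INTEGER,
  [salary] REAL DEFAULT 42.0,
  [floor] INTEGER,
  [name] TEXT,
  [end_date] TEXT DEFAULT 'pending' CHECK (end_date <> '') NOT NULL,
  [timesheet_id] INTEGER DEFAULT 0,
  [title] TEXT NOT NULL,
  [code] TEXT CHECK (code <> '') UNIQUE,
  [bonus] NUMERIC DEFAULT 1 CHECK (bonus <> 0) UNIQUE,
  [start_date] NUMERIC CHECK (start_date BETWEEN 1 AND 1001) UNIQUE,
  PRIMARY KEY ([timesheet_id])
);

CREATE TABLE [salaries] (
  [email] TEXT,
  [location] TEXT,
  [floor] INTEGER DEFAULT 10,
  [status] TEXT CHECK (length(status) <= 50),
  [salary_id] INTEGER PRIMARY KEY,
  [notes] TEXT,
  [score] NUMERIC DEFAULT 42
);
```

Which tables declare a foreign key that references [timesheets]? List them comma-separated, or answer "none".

No REFERENCES clause anywhere in the schema names timesheets.

none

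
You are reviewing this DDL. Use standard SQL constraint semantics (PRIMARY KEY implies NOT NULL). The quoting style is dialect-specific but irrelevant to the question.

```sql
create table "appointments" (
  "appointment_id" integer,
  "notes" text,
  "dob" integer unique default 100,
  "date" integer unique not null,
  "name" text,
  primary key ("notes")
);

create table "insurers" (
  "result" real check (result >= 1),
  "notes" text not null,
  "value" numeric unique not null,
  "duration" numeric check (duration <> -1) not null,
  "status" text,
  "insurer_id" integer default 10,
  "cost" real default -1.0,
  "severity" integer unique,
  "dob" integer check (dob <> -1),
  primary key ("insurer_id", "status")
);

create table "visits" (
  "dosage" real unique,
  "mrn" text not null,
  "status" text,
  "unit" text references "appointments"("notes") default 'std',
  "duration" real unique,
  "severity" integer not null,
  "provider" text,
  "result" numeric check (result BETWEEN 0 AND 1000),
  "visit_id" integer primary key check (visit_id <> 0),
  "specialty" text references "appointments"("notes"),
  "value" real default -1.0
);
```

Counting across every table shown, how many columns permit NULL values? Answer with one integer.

appointments: 3 nullable (appointment_id, dob, name — PK (notes) and explicit NOT NULL columns excluded).
insurers: 4 nullable (result, cost, severity, dob — PK (insurer_id, status) and explicit NOT NULL columns excluded).
visits: 8 nullable (dosage, status, unit, duration, provider, result, specialty, value — PK (visit_id) and explicit NOT NULL columns excluded).
Total: 3 + 4 + 8 = 15.

15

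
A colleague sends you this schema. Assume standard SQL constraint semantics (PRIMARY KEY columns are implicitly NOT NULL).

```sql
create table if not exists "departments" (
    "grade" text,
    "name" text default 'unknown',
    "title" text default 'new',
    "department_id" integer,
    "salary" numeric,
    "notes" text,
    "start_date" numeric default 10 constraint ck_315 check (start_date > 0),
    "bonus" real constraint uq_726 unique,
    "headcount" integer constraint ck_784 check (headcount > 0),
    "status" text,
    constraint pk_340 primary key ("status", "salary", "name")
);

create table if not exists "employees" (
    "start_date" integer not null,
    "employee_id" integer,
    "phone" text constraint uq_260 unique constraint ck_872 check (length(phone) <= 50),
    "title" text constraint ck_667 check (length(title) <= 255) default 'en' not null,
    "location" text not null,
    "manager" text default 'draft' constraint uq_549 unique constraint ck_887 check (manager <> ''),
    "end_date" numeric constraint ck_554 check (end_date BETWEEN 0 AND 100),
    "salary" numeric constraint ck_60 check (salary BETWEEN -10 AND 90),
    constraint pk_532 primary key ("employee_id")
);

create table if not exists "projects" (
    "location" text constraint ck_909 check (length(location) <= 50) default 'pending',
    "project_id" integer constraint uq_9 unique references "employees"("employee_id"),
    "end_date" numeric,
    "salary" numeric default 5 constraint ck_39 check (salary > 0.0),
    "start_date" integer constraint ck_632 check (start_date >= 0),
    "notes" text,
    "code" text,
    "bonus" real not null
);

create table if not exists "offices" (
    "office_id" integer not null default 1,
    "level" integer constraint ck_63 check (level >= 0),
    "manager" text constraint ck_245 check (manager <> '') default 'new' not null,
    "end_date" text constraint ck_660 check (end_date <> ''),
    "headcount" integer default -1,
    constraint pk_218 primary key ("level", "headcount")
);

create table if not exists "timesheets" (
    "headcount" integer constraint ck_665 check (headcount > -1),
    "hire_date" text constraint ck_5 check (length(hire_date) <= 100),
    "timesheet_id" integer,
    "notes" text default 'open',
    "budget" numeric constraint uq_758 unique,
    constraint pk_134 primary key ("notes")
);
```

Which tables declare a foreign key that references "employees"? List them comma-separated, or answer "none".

projects

- projects.project_id references employees(employee_id).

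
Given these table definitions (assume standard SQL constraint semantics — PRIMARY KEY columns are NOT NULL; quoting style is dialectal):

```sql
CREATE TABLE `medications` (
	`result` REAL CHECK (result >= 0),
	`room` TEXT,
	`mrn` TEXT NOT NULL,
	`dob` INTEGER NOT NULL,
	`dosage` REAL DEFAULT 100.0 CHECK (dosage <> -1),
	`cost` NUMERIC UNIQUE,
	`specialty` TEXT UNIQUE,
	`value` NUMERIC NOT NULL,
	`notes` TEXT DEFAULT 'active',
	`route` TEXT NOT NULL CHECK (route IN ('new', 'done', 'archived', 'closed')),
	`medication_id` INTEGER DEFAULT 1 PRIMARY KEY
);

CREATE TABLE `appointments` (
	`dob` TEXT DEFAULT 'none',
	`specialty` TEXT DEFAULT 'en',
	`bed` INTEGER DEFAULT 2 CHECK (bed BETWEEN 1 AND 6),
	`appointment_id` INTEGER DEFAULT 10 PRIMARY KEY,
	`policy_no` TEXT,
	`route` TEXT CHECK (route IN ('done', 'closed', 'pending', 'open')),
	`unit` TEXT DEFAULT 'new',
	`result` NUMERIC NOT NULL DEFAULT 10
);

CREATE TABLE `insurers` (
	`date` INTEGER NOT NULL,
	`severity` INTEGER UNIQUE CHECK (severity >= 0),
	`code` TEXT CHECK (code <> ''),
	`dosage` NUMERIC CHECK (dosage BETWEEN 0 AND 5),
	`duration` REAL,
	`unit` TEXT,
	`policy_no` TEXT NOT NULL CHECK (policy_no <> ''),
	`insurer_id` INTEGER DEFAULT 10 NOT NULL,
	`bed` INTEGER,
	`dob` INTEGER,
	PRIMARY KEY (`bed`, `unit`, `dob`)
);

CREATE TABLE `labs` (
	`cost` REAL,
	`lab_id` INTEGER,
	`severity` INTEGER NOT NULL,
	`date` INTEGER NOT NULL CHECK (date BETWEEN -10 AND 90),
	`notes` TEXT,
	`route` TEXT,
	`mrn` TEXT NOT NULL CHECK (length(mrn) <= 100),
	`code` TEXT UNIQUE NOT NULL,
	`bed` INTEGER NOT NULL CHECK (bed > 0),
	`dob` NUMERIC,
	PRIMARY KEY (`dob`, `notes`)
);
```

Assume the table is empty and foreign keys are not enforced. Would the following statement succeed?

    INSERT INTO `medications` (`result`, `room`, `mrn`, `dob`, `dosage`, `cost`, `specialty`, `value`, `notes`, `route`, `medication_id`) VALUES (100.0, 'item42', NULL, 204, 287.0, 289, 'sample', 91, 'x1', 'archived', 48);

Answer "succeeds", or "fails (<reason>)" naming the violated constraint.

fails (NOT NULL on mrn)

mrn is explicitly set to NULL, but mrn is declared NOT NULL.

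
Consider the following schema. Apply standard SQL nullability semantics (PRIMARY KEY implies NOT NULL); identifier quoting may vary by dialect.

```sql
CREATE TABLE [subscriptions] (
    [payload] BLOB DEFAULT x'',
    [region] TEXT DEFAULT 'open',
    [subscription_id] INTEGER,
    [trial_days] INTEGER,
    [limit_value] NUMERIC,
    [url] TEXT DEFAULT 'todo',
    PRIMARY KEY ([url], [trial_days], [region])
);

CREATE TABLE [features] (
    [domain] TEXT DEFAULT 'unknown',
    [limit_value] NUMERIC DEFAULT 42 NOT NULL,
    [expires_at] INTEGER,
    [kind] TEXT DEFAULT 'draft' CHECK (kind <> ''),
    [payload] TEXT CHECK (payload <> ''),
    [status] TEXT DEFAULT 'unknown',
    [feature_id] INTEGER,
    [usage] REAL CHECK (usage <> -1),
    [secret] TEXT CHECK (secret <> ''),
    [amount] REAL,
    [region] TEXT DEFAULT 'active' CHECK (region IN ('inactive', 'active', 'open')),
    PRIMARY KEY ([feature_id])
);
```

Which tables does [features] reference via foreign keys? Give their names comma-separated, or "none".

No column in features has a REFERENCES clause.

none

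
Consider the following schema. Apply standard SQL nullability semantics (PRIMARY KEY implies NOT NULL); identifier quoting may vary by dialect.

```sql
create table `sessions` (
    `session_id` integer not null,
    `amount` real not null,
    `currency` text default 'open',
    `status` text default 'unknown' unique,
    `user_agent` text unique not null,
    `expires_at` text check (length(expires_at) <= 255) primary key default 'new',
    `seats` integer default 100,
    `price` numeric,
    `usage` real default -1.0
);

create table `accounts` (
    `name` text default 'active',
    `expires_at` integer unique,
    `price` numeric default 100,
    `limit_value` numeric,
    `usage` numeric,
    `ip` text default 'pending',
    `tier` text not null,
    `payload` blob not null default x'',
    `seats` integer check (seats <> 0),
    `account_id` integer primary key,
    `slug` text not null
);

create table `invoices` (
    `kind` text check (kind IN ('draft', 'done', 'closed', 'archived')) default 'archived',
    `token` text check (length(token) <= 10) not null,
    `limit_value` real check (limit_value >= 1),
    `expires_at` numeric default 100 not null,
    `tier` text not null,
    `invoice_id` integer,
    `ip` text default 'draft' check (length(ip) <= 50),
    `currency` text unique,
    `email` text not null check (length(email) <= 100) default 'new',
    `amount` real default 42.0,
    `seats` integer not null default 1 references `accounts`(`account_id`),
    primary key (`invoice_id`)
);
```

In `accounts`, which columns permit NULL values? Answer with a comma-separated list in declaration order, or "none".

- name: DEFAULT only fills an omitted column; an explicit NULL is still allowed → nullable.
- expires_at: UNIQUE does not imply NOT NULL → nullable.
- price: DEFAULT only fills an omitted column; an explicit NULL is still allowed → nullable.
- limit_value: no NOT NULL constraint applies → nullable.
- usage: no NOT NULL constraint applies → nullable.
- ip: DEFAULT only fills an omitted column; an explicit NULL is still allowed → nullable.
- tier: declared NOT NULL → not nullable.
- payload: declared NOT NULL → not nullable.
- seats: CHECK does not forbid NULL (a CHECK constraint passes when its expression is NULL) → nullable.
- account_id: part of the PRIMARY KEY, which implies NOT NULL → not nullable.
- slug: declared NOT NULL → not nullable.

name, expires_at, price, limit_value, usage, ip, seats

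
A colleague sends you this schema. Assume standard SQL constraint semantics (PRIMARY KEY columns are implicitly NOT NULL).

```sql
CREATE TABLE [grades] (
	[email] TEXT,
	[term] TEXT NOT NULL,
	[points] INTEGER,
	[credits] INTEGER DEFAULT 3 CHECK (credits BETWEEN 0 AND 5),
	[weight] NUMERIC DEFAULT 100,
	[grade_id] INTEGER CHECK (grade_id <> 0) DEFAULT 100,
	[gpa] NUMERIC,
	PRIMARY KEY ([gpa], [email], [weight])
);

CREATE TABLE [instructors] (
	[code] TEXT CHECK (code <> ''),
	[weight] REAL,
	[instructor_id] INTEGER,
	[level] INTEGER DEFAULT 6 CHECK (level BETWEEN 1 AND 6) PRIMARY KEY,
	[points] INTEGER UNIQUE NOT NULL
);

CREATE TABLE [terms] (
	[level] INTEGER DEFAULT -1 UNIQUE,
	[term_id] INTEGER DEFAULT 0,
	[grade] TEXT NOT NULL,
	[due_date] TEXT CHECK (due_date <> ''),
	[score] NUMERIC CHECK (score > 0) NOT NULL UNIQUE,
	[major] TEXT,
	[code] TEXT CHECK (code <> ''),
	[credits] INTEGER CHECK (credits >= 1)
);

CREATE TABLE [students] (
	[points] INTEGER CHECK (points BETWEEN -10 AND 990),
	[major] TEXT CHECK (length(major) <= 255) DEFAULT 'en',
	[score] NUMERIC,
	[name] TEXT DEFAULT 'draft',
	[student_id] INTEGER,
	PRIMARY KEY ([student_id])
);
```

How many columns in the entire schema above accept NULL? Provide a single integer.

16

grades: 3 nullable (points, credits, grade_id — PK (gpa, email, weight) and explicit NOT NULL columns excluded).
instructors: 3 nullable (code, weight, instructor_id — PK (level) and explicit NOT NULL columns excluded).
terms: 6 nullable (level, term_id, due_date, major, code, credits — PK none and explicit NOT NULL columns excluded).
students: 4 nullable (points, major, score, name — PK (student_id) and explicit NOT NULL columns excluded).
Total: 3 + 3 + 6 + 4 = 16.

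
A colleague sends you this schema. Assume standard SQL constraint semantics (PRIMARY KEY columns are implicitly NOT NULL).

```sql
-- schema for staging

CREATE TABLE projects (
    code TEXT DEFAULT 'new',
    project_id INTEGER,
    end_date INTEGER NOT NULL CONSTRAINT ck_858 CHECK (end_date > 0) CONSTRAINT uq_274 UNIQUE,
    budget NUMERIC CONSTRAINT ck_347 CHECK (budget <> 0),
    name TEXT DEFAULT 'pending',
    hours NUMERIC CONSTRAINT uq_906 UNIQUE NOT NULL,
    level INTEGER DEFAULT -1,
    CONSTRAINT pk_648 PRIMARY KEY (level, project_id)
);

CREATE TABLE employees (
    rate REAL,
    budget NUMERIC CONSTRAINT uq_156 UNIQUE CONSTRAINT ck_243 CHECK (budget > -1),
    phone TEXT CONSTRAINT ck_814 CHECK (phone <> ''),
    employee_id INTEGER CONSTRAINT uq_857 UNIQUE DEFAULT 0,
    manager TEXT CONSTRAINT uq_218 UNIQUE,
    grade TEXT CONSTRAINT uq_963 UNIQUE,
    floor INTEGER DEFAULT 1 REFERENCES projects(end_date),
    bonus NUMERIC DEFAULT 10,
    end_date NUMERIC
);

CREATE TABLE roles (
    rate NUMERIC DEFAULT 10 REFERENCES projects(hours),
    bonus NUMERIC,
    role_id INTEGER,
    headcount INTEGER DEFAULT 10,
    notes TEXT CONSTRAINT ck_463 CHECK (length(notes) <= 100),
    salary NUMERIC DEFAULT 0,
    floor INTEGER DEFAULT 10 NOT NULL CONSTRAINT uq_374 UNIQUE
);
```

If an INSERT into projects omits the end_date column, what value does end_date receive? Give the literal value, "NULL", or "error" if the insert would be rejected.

error

end_date has no DEFAULT clause.
Omitting it would insert NULL, but it is declared NOT NULL, so the INSERT fails.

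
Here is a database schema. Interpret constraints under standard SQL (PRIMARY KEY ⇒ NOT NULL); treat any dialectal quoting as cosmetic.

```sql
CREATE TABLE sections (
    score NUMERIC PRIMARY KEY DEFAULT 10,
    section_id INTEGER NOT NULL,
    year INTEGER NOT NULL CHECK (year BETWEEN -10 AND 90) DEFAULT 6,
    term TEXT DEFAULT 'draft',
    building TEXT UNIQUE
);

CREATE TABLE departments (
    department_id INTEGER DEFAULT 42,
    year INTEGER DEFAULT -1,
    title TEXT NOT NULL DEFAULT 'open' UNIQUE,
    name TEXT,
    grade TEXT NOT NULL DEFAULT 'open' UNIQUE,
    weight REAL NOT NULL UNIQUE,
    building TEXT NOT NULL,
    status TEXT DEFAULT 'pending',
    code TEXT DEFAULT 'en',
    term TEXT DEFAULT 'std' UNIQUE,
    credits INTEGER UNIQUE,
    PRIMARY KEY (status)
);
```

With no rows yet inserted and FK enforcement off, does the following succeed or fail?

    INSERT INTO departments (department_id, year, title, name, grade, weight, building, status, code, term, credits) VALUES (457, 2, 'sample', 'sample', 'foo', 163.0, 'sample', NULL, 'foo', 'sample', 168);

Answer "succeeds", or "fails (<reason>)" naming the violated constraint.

fails (NOT NULL on status)

status is explicitly set to NULL, but status is part of the PRIMARY KEY (implied NOT NULL).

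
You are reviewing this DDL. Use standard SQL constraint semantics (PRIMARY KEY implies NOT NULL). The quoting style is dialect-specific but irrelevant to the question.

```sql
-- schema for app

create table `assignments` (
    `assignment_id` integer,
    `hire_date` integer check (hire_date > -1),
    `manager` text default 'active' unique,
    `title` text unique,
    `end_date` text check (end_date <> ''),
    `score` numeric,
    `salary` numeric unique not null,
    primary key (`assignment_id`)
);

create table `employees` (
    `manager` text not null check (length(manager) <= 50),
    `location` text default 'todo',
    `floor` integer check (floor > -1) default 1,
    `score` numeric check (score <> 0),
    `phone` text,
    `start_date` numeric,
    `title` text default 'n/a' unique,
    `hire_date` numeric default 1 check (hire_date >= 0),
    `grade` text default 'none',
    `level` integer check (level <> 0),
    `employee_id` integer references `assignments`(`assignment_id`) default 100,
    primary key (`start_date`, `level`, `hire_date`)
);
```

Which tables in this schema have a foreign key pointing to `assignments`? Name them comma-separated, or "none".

- employees.employee_id references assignments(assignment_id).

employees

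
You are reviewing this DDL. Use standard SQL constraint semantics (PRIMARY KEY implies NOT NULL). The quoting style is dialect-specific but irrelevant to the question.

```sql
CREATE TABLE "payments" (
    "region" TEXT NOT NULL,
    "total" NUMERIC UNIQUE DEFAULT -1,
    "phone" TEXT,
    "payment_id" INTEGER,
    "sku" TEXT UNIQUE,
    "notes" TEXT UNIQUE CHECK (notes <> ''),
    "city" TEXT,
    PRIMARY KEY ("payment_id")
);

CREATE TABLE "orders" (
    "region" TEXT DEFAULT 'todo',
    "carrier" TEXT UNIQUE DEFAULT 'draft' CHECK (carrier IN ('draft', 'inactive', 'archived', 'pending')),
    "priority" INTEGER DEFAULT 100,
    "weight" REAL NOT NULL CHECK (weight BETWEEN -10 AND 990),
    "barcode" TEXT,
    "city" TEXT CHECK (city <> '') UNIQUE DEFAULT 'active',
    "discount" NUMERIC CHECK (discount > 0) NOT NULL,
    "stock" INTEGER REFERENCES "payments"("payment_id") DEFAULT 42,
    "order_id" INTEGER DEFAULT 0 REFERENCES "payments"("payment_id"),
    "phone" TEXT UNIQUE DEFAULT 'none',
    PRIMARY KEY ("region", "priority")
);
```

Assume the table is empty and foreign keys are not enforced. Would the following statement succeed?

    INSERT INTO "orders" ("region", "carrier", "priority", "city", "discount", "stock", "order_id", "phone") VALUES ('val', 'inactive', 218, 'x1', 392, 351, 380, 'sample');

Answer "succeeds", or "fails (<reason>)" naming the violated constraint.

fails (NOT NULL on weight)

weight is omitted from the column list and has no DEFAULT, so it would receive NULL.
But weight is declared NOT NULL.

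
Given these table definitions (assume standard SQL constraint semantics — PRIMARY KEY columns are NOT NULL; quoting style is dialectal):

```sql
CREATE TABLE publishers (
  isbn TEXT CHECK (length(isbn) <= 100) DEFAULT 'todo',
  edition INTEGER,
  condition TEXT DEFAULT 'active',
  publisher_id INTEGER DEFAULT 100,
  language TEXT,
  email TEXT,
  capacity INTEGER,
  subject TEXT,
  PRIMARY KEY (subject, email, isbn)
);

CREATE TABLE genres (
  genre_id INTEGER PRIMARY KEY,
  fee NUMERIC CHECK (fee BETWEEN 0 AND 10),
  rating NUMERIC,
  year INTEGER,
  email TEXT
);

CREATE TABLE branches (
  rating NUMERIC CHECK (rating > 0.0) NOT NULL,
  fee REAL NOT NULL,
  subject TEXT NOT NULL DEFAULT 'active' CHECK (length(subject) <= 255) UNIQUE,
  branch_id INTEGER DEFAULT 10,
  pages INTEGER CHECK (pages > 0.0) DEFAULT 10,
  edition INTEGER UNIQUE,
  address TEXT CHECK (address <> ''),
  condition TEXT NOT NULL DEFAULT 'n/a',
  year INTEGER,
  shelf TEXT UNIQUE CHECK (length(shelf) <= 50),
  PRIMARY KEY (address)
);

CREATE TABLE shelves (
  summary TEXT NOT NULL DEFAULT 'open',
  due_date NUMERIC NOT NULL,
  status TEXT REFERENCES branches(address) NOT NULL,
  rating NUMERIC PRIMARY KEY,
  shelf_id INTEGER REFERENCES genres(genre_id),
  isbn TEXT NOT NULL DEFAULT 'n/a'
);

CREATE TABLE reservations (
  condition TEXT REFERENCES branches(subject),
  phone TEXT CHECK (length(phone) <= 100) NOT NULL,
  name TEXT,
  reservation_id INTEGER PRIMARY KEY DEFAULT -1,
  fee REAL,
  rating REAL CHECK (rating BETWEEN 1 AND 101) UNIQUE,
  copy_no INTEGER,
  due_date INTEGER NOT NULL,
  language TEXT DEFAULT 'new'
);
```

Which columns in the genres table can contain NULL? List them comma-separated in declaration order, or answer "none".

fee, rating, year, email

- genre_id: part of the PRIMARY KEY, which implies NOT NULL → not nullable.
- fee: CHECK does not forbid NULL (a CHECK constraint passes when its expression is NULL) → nullable.
- rating: no NOT NULL constraint applies → nullable.
- year: no NOT NULL constraint applies → nullable.
- email: no NOT NULL constraint applies → nullable.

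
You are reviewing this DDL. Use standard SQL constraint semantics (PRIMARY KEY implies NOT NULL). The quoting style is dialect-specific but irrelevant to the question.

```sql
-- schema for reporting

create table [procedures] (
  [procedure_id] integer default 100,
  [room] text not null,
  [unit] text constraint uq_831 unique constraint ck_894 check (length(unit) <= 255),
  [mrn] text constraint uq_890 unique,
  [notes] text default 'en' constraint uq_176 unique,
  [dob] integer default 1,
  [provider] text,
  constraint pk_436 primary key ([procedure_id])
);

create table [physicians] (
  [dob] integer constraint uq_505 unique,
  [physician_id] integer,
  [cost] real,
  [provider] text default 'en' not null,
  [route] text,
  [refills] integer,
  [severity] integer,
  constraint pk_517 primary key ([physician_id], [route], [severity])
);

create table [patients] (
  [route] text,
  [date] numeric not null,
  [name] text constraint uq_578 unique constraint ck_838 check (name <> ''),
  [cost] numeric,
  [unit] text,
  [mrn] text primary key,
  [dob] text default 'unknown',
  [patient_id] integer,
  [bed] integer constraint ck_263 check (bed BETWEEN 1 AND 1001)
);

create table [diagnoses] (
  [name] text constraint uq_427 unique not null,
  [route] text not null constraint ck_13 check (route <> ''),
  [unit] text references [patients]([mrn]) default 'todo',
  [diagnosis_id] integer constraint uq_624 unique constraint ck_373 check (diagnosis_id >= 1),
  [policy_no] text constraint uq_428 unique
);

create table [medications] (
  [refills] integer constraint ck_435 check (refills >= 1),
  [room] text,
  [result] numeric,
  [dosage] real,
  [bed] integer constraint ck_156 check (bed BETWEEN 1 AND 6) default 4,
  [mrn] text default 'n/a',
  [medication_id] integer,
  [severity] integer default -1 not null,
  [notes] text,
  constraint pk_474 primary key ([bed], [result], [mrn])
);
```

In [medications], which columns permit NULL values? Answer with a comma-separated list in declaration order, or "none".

- refills: CHECK does not forbid NULL (a CHECK constraint passes when its expression is NULL) → nullable.
- room: no NOT NULL constraint applies → nullable.
- result: part of the PRIMARY KEY, which implies NOT NULL → not nullable.
- dosage: no NOT NULL constraint applies → nullable.
- bed: part of the PRIMARY KEY, which implies NOT NULL → not nullable.
- mrn: part of the PRIMARY KEY, which implies NOT NULL → not nullable.
- medication_id: no NOT NULL constraint applies → nullable.
- severity: declared NOT NULL → not nullable.
- notes: no NOT NULL constraint applies → nullable.

refills, room, dosage, medication_id, notes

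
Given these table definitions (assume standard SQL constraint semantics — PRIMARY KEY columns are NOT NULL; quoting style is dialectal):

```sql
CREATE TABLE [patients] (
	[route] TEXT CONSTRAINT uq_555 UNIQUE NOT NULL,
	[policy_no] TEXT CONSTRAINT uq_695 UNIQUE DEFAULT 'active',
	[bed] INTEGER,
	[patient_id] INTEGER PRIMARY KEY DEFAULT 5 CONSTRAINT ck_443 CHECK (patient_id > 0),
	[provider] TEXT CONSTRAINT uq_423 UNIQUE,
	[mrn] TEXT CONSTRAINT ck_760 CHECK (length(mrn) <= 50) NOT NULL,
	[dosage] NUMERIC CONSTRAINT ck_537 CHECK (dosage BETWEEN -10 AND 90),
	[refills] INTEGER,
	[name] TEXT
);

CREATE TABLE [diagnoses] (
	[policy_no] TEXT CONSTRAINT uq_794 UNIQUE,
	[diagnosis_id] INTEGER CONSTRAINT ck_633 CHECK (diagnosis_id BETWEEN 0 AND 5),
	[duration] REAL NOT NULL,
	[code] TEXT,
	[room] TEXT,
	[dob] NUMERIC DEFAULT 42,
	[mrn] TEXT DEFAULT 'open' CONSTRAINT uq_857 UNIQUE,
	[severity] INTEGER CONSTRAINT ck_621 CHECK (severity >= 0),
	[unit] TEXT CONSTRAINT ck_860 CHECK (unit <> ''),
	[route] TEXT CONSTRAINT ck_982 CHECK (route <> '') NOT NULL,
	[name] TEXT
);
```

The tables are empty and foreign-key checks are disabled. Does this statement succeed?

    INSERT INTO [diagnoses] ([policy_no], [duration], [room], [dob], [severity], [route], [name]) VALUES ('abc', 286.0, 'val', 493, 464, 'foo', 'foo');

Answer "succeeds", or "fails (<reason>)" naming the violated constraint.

succeeds

NOT NULL columns: duration is supplied; route is supplied.
CHECK constraints: 464 satisfies (severity >= 0); 'foo' satisfies (route <> '').
No constraint is violated.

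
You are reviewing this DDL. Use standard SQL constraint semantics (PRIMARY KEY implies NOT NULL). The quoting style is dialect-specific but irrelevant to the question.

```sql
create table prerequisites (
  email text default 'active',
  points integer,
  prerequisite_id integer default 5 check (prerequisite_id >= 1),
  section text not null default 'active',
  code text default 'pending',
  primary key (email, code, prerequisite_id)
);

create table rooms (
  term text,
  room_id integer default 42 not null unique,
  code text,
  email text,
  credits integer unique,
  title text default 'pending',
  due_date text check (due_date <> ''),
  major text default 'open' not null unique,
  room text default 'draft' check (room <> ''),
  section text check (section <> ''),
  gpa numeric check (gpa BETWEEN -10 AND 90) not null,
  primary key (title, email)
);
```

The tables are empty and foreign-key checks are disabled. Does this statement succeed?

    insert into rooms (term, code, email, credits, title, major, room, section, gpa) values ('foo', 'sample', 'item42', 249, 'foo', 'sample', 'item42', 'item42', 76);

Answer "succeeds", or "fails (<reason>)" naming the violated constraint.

NOT NULL columns: email is supplied; gpa is supplied; major is supplied; room_id defaults to 42; title is supplied.
CHECK constraints: 'item42' satisfies (room <> ''); 'item42' satisfies (section <> ''); 76 satisfies (gpa BETWEEN -10 AND 90).
No constraint is violated.

succeeds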